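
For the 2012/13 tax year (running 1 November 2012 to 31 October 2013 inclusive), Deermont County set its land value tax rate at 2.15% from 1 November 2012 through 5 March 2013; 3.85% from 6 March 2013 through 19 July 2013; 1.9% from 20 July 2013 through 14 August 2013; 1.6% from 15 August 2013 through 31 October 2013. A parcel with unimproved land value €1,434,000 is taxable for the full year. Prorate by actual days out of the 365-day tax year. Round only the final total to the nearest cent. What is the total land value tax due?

€37,973.50

1 November 2012 – 5 March 2013: 125 days at 2.15% → €1,434,000 × 2.15% × 125/365 = €10,558.5616
6 March – 19 July 2013: 136 days at 3.85% → €1,434,000 × 3.85% × 136/365 = €20,571.0247
20 July – 14 August 2013: 26 days at 1.9% → €1,434,000 × 1.9% × 26/365 = €1,940.8110
15 August – 31 October 2013: 78 days at 1.6% → €1,434,000 × 1.6% × 78/365 = €4,903.1014
Total = €37,973.4986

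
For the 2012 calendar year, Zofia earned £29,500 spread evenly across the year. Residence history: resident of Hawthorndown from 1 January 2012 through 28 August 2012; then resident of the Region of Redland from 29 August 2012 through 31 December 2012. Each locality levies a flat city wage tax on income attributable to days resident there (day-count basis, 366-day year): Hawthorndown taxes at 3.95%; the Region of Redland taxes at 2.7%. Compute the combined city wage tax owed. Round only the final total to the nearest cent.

Hawthorndown, 1 January – 28 August 2012: 241 days → £29,500 × 3.95% × 241/366 = £767.2821
The Region of Redland, 29 August – 31 December 2012: 125 days → £29,500 × 2.7% × 125/366 = £272.0287
Total = £1,039.3108

£1,039.31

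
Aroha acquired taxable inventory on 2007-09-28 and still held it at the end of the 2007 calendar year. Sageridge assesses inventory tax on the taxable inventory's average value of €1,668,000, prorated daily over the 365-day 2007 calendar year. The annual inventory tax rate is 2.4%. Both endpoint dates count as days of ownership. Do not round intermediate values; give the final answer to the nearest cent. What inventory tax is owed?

€10,419.29

Days held (2007-09-28 to 2007-12-31): 95 out of 365
Tax = €1,668,000 × 2.4% × 95/365 = €10,419.2877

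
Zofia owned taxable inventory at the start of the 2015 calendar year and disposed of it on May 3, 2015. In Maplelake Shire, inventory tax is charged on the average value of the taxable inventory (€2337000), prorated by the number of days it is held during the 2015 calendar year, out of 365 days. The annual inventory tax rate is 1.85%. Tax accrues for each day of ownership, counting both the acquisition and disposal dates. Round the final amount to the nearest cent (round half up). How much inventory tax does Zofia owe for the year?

€14569.43

Days held (January 1 – May 3, 2015): 123 out of 365
Tax = €2337000 × 1.85% × 123/365 = €14569.4342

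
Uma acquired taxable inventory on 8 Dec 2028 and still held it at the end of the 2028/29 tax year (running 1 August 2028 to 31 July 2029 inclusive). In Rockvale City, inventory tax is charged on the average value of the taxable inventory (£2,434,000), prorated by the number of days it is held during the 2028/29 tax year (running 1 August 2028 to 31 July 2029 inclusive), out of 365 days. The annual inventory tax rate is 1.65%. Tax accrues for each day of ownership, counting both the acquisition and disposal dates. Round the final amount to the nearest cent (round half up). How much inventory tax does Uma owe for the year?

£25,967.11

Days held (8 Dec 2028 – 31 Jul 2029): 236 out of 365
Tax = £2,434,000 × 1.65% × 236/365 = £25,967.1123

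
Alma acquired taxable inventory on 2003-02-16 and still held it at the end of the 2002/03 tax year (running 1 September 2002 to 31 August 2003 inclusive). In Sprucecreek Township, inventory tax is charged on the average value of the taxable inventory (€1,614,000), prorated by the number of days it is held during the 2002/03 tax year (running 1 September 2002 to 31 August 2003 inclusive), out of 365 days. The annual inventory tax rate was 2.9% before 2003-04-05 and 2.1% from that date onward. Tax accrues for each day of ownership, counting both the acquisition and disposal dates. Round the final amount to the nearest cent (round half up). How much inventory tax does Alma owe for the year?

2003-02-16 to 2003-04-04: 48 days at 2.9% → €1,614,000 × 2.9% × 48/365 = €6,155.3096
2003-04-05 to 2003-08-31: 149 days at 2.1% → €1,614,000 × 2.1% × 149/365 = €13,836.1808
Total = €19,991.4904

€19,991.49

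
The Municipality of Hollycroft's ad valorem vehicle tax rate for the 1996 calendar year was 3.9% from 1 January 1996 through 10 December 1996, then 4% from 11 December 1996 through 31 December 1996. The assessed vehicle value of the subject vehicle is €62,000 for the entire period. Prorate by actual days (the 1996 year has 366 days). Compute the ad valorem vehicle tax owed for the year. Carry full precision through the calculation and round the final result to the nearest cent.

€2,421.56

1 January – 10 December 1996: 345 days at 3.9% → €62,000 × 3.9% × 345/366 = €2,279.2623
11 December – 31 December 1996: 21 days at 4% → €62,000 × 4% × 21/366 = €142.2951
Total = €2,421.5574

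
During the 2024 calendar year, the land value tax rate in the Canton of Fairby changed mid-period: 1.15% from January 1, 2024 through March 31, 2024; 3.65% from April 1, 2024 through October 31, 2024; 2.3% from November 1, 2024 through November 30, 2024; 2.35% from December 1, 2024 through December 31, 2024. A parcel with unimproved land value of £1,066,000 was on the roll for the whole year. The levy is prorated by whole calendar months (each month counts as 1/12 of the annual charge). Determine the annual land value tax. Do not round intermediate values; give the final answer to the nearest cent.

£29,892.42

January 1 – March 31, 2024: 3 months at 1.15% → £1,066,000 × 1.15% × 3/12 = £3,064.7500
April 1 – October 31, 2024: 7 months at 3.65% → £1,066,000 × 3.65% × 7/12 = £22,696.9167
November 1 – November 30, 2024: 1 month at 2.3% → £1,066,000 × 2.3% × 1/12 = £2,043.1667
December 1 – December 31, 2024: 1 month at 2.35% → £1,066,000 × 2.35% × 1/12 = £2,087.5833
Total = £29,892.4167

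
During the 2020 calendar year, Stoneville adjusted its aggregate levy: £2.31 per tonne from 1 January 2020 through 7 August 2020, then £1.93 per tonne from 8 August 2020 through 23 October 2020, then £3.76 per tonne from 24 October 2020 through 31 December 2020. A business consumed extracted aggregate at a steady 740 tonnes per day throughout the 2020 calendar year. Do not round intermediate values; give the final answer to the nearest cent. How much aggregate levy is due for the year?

1 January – 7 August 2020: 220 days × 740 tonnes/day = 162,800 tonnes at £2.31/tonne → £376,068.00
8 August – 23 October 2020: 77 days × 740 tonnes/day = 56,980 tonnes at £1.93/tonne → £109,971.40
24 October – 31 December 2020: 69 days × 740 tonnes/day = 51,060 tonnes at £3.76/tonne → £191,985.60

£678,025.00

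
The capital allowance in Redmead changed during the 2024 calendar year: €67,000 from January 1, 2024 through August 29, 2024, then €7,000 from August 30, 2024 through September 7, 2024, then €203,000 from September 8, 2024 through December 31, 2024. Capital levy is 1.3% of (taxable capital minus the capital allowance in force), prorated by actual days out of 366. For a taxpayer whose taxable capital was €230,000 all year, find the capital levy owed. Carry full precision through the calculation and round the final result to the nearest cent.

January 1 – August 29, 2024: 242 days, exemption €67,000 → (€230,000 − €67,000) × 1.3% × 242/366 = €1,401.0874
August 30 – September 7, 2024: 9 days, exemption €7,000 → (€230,000 − €7,000) × 1.3% × 9/366 = €71.2869
September 8 – December 31, 2024: 115 days, exemption €203,000 → (€230,000 − €203,000) × 1.3% × 115/366 = €110.2869
Total = €1,582.6612

€1,582.66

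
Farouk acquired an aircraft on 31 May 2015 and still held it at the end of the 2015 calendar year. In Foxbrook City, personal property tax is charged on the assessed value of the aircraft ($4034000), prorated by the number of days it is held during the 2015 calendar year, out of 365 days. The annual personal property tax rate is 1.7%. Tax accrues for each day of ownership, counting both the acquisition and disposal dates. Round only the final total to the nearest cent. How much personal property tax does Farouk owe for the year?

Days held (31 May – 31 Dec 2015): 215 out of 365
Tax = $4034000 × 1.7% × 215/365 = $40395.2603

$40395.26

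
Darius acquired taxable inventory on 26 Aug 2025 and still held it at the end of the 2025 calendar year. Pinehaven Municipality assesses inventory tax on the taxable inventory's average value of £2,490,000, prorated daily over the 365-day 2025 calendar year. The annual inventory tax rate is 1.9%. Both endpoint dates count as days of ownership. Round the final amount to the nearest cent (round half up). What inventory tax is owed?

£16,590.90

Days held (26 Aug – 31 Dec 2025): 128 out of 365
Tax = £2,490,000 × 1.9% × 128/365 = £16,590.9041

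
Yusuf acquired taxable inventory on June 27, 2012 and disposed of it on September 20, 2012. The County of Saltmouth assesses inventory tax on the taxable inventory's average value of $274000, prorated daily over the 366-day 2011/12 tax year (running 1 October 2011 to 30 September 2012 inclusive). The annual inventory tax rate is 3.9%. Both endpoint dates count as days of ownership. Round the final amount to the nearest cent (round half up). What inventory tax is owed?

$2510.92

Days held (June 27 – September 20, 2012): 86 out of 366
Tax = $274000 × 3.9% × 86/366 = $2510.9180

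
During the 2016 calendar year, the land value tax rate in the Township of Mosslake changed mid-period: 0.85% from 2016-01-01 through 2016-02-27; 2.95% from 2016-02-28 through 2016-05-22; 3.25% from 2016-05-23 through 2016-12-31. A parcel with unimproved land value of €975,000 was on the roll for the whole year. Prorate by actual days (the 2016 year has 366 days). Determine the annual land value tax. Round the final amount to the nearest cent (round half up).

€27,300.00

2016-01-01 to 2016-02-27: 58 days at 0.85% → €975,000 × 0.85% × 58/366 = €1,313.3197
2016-02-28 to 2016-05-22: 85 days at 2.95% → €975,000 × 2.95% × 85/366 = €6,679.8156
2016-05-23 to 2016-12-31: 223 days at 3.25% → €975,000 × 3.25% × 223/366 = €19,306.8648
Total = €27,300.0000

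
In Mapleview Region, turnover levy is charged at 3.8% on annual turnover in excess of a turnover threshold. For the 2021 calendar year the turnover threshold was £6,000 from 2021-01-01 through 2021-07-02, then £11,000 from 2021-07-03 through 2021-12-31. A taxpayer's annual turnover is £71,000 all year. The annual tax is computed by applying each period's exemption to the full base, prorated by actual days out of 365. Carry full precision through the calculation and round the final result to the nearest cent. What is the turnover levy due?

2021-01-01 to 2021-07-02: 183 days, exemption £6,000 → (£71,000 − £6,000) × 3.8% × 183/365 = £1,238.3836
2021-07-03 to 2021-12-31: 182 days, exemption £11,000 → (£71,000 − £11,000) × 3.8% × 182/365 = £1,136.8767
Total = £2,375.2603

£2,375.26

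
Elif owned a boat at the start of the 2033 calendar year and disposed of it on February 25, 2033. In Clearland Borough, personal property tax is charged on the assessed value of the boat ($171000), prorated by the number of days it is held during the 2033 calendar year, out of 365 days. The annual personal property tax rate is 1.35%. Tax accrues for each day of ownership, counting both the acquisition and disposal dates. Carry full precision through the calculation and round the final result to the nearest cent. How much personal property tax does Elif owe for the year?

Days held (January 1 – February 25, 2033): 56 out of 365
Tax = $171000 × 1.35% × 56/365 = $354.1808

$354.18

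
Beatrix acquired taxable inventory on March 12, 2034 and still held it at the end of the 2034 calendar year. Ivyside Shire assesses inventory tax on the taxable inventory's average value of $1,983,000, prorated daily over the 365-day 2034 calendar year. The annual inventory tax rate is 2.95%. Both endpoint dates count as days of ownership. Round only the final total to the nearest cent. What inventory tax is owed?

Days held (March 12 – December 31, 2034): 295 out of 365
Tax = $1,983,000 × 2.95% × 295/365 = $47,279.6096

$47,279.61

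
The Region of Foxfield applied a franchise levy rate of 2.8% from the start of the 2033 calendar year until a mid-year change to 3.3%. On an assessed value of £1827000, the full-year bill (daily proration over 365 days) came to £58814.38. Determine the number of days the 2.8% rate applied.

59 days

Let d = days at the first rate; then 365 − d days at the second rate.
£1827000 × [2.8%·d + 3.3%·(365−d)] / 365 = £58814.38
Solving gives d = 59, so the new rate took effect on March 1, 2033.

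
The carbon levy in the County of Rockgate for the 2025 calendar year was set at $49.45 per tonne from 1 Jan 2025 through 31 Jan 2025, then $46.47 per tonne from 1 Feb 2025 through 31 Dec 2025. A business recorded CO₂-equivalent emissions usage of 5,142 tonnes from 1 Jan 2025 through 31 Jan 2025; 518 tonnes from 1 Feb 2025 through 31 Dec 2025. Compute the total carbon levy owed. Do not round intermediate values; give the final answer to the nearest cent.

1 Jan – 31 Jan 2025: 5,142 tonnes at $49.45/tonne → $254271.90
1 Feb – 31 Dec 2025: 518 tonnes at $46.47/tonne → $24071.46

$278343.36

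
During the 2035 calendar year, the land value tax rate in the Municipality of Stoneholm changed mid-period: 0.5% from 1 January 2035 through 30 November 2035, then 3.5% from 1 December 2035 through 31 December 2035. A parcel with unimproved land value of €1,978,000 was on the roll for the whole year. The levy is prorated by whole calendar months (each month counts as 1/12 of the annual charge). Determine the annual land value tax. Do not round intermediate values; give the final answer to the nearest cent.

€14,835.00

1 January – 30 November 2035: 11 months at 0.5% → €1,978,000 × 0.5% × 11/12 = €9,065.8333
1 December – 31 December 2035: 1 month at 3.5% → €1,978,000 × 3.5% × 1/12 = €5,769.1667
Total = €14,835.0000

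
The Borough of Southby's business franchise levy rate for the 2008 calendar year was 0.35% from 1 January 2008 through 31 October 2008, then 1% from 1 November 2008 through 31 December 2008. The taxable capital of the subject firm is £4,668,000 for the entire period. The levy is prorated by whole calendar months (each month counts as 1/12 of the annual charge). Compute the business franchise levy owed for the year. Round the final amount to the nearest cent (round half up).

£21,395.00

1 January – 31 October 2008: 10 months at 0.35% → £4,668,000 × 0.35% × 10/12 = £13,615.0000
1 November – 31 December 2008: 2 months at 1% → £4,668,000 × 1% × 2/12 = £7,780.0000
Total = £21,395.0000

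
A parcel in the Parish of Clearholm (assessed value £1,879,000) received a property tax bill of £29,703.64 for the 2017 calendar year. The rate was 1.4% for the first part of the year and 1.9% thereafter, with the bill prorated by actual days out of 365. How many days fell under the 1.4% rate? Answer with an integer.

Let d = days at the first rate; then 365 − d days at the second rate.
£1,879,000 × [1.4%·d + 1.9%·(365−d)] / 365 = £29,703.64
Solving gives d = 233, so the new rate took effect on 22 Aug 2017.

233 days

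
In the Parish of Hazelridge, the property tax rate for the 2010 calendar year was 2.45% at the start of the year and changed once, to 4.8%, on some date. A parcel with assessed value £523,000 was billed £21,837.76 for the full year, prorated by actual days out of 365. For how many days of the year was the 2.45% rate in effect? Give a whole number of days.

97 days

Let d = days at the first rate; then 365 − d days at the second rate.
£523,000 × [2.45%·d + 4.8%·(365−d)] / 365 = £21,837.76
Solving gives d = 97, so the new rate took effect on 8 April 2010.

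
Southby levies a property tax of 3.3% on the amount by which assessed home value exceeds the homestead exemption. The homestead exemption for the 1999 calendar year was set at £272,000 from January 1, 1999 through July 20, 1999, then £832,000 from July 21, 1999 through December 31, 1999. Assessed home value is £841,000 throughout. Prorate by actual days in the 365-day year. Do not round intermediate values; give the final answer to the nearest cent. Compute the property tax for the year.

£10,473.66

January 1 – July 20, 1999: 201 days, exemption £272,000 → (£841,000 − £272,000) × 3.3% × 201/365 = £10,340.2110
July 21 – December 31, 1999: 164 days, exemption £832,000 → (£841,000 − £832,000) × 3.3% × 164/365 = £133.4466
Total = £10,473.6575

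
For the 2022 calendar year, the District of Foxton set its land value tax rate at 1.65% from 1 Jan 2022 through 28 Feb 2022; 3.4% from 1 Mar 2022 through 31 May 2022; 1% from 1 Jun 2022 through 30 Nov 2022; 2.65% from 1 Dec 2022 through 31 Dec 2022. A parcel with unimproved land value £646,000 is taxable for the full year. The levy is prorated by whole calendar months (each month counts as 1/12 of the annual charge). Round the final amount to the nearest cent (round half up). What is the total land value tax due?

£11,924.08

1 Jan – 28 Feb 2022: 2 months at 1.65% → £646,000 × 1.65% × 2/12 = £1,776.5000
1 Mar – 31 May 2022: 3 months at 3.4% → £646,000 × 3.4% × 3/12 = £5,491.0000
1 Jun – 30 Nov 2022: 6 months at 1% → £646,000 × 1% × 6/12 = £3,230.0000
1 Dec – 31 Dec 2022: 1 month at 2.65% → £646,000 × 2.65% × 1/12 = £1,426.5833
Total = £11,924.0833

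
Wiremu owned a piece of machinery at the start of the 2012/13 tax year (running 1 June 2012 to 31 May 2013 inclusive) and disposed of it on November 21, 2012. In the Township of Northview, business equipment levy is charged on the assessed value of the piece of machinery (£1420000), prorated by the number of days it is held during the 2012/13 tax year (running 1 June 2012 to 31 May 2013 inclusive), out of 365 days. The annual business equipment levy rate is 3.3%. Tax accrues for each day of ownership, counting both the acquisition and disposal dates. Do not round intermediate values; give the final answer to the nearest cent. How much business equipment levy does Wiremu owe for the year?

£22338.74

Days held (June 1 – November 21, 2012): 174 out of 365
Tax = £1420000 × 3.3% × 174/365 = £22338.7397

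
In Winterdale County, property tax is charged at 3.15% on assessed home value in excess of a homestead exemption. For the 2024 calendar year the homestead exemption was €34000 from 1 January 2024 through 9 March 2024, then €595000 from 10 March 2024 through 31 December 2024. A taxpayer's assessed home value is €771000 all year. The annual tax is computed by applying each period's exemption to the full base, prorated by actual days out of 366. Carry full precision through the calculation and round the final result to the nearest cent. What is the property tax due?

€8875.51

1 January – 9 March 2024: 69 days, exemption €34000 → (€771000 − €34000) × 3.15% × 69/366 = €4376.6926
10 March – 31 December 2024: 297 days, exemption €595000 → (€771000 − €595000) × 3.15% × 297/366 = €4498.8197
Total = €8875.5123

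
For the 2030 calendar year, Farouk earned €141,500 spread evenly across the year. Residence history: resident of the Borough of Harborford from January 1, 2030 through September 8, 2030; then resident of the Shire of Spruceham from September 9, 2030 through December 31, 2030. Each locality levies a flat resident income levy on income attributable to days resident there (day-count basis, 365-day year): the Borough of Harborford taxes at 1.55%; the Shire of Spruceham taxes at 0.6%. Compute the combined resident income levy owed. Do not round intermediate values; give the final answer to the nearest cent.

The Borough of Harborford, January 1 – September 8, 2030: 251 days → €141,500 × 1.55% × 251/365 = €1,508.2349
The Shire of Spruceham, September 9 – December 31, 2030: 114 days → €141,500 × 0.6% × 114/365 = €265.1671
Total = €1,773.4021

€1,773.40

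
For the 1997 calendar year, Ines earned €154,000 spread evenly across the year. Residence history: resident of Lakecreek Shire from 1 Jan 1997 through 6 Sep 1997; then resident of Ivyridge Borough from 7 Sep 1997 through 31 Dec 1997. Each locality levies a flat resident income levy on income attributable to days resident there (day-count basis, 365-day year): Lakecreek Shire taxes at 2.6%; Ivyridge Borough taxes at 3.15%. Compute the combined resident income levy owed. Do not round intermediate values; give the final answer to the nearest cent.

€4,273.18

Lakecreek Shire, 1 Jan – 6 Sep 1997: 249 days → €154,000 × 2.6% × 249/365 = €2,731.4959
Ivyridge Borough, 7 Sep – 31 Dec 1997: 116 days → €154,000 × 3.15% × 116/365 = €1,541.6877
Total = €4,273.1836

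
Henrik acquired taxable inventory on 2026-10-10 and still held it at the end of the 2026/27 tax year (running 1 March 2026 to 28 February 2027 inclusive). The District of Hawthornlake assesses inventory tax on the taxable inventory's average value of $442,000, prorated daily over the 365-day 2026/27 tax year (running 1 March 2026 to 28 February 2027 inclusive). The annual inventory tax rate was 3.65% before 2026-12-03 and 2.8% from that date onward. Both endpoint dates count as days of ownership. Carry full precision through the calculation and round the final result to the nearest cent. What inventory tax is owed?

2026-10-10 to 2026-12-02: 54 days at 3.65% → $442,000 × 3.65% × 54/365 = $2,386.8000
2026-12-03 to 2027-02-28: 88 days at 2.8% → $442,000 × 2.8% × 88/365 = $2,983.8027
Total = $5,370.6027

$5,370.60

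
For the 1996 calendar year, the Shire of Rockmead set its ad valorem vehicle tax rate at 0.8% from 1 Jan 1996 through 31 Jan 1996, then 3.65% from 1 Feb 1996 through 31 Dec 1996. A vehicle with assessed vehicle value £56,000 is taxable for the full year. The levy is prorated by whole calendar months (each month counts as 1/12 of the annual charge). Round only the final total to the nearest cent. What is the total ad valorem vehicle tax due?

£1,911.00

1 Jan – 31 Jan 1996: 1 month at 0.8% → £56,000 × 0.8% × 1/12 = £37.3333
1 Feb – 31 Dec 1996: 11 months at 3.65% → £56,000 × 3.65% × 11/12 = £1,873.6667
Total = £1,911.0000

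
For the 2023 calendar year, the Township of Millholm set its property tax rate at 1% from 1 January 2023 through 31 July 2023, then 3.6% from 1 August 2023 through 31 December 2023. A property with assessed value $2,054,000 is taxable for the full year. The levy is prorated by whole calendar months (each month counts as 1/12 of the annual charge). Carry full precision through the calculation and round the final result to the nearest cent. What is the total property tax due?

1 January – 31 July 2023: 7 months at 1% → $2,054,000 × 1% × 7/12 = $11,981.6667
1 August – 31 December 2023: 5 months at 3.6% → $2,054,000 × 3.6% × 5/12 = $30,810.0000
Total = $42,791.6667

$42,791.67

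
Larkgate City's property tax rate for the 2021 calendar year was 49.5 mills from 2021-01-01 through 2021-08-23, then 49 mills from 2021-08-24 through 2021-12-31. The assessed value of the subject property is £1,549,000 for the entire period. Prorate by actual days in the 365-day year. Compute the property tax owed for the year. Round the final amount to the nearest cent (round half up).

£76,399.65

2021-01-01 to 2021-08-23: 235 days at 49.5 mills → £1,549,000 × 4.95% × 235/365 = £49,366.4178
2021-08-24 to 2021-12-31: 130 days at 49 mills → £1,549,000 × 4.9% × 130/365 = £27,033.2329
Total = £76,399.6507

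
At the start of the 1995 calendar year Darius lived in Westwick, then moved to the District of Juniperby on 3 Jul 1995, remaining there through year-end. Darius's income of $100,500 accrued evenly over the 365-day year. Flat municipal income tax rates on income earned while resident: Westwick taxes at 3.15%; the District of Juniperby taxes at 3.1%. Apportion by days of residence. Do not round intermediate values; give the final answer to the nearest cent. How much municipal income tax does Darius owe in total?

$3,140.69

Westwick, 1 Jan – 2 Jul 1995: 183 days → $100,500 × 3.15% × 183/365 = $1,587.2116
The District of Juniperby, 3 Jul – 31 Dec 1995: 182 days → $100,500 × 3.1% × 182/365 = $1,553.4822
Total = $3,140.6938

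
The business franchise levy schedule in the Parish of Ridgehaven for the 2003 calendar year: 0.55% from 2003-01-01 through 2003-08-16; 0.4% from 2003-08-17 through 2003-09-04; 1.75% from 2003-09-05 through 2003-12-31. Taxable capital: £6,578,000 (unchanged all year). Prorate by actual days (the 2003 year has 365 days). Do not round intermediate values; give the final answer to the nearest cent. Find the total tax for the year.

2003-01-01 to 2003-08-16: 228 days at 0.55% → £6,578,000 × 0.55% × 228/365 = £22,599.4849
2003-08-17 to 2003-09-04: 19 days at 0.4% → £6,578,000 × 0.4% × 19/365 = £1,369.6658
2003-09-05 to 2003-12-31: 118 days at 1.75% → £6,578,000 × 1.75% × 118/365 = £37,215.2603
Total = £61,184.4110

£61,184.41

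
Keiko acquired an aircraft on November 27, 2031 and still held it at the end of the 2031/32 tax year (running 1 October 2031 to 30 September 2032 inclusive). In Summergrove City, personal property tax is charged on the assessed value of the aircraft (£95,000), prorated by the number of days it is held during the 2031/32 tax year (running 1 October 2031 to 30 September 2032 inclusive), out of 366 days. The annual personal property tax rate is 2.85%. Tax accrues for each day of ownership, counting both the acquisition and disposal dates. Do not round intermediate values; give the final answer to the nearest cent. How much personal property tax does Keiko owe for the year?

£2,285.84

Days held (November 27, 2031 – September 30, 2032): 309 out of 366
Tax = £95,000 × 2.85% × 309/366 = £2,285.8402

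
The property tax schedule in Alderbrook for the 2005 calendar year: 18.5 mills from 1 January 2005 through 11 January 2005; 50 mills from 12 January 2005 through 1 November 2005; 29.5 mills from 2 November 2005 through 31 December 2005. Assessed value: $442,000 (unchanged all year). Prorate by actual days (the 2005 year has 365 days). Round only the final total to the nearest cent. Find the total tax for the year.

$20,190.92

1 January – 11 January 2005: 11 days at 18.5 mills → $442,000 × 1.85% × 11/365 = $246.4301
12 January – 1 November 2005: 294 days at 50 mills → $442,000 × 5% × 294/365 = $17,801.0959
2 November – 31 December 2005: 60 days at 29.5 mills → $442,000 × 2.95% × 60/365 = $2,143.3973
Total = $20,190.9233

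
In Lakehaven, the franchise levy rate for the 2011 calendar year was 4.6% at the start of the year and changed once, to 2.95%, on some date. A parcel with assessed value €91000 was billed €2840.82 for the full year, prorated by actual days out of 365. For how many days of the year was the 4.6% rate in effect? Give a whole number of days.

Let d = days at the first rate; then 365 − d days at the second rate.
€91000 × [4.6%·d + 2.95%·(365−d)] / 365 = €2840.82
Solving gives d = 38, so the new rate took effect on February 8, 2011.

38 days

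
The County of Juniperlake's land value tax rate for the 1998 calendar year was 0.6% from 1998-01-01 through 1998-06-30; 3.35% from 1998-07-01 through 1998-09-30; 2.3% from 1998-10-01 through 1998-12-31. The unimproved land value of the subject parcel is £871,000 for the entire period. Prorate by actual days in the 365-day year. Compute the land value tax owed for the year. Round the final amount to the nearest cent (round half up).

£14,995.52

1998-01-01 to 1998-06-30: 181 days at 0.6% → £871,000 × 0.6% × 181/365 = £2,591.5233
1998-07-01 to 1998-09-30: 92 days at 3.35% → £871,000 × 3.35% × 92/365 = £7,354.5808
1998-10-01 to 1998-12-31: 92 days at 2.3% → £871,000 × 2.3% × 92/365 = £5,049.4137
Total = £14,995.5178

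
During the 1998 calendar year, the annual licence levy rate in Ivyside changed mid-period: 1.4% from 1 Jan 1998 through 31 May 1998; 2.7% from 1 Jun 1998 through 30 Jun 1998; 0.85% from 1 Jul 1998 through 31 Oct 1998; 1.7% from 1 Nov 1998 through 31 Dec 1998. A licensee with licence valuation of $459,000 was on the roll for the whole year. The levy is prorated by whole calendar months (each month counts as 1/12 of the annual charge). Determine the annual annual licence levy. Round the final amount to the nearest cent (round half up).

$6,311.25

1 Jan – 31 May 1998: 5 months at 1.4% → $459,000 × 1.4% × 5/12 = $2,677.5000
1 Jun – 30 Jun 1998: 1 month at 2.7% → $459,000 × 2.7% × 1/12 = $1,032.7500
1 Jul – 31 Oct 1998: 4 months at 0.85% → $459,000 × 0.85% × 4/12 = $1,300.5000
1 Nov – 31 Dec 1998: 2 months at 1.7% → $459,000 × 1.7% × 2/12 = $1,300.5000
Total = $6,311.2500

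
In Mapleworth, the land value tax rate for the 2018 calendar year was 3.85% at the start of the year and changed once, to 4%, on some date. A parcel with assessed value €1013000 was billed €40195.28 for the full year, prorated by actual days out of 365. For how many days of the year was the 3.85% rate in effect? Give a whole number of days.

Let d = days at the first rate; then 365 − d days at the second rate.
€1013000 × [3.85%·d + 4%·(365−d)] / 365 = €40195.28
Solving gives d = 78, so the new rate took effect on 20 March 2018.

78 days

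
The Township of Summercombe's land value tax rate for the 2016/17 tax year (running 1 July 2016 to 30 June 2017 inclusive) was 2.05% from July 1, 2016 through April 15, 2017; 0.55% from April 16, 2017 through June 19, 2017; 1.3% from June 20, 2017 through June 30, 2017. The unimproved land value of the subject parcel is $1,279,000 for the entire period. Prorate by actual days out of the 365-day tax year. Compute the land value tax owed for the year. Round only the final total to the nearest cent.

$22,513.90

July 1, 2016 – April 15, 2017: 289 days at 2.05% → $1,279,000 × 2.05% × 289/365 = $20,760.0973
April 16 – June 19, 2017: 65 days at 0.55% → $1,279,000 × 0.55% × 65/365 = $1,252.7192
June 20 – June 30, 2017: 11 days at 1.3% → $1,279,000 × 1.3% × 11/365 = $501.0877
Total = $22,513.9041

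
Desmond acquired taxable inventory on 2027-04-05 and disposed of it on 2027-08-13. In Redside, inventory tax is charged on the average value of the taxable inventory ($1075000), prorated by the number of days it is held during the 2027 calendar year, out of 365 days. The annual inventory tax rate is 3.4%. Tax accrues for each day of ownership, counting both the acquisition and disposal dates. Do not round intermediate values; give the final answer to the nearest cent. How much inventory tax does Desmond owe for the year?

$13117.95

Days held (2027-04-05 to 2027-08-13): 131 out of 365
Tax = $1075000 × 3.4% × 131/365 = $13117.9452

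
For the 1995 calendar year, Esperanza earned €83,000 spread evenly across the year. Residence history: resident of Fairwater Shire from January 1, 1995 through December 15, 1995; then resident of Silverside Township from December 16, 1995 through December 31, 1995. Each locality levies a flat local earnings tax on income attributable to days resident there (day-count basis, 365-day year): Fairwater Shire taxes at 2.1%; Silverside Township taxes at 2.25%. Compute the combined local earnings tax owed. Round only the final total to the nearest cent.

€1,748.46

Fairwater Shire, January 1 – December 15, 1995: 349 days → €83,000 × 2.1% × 349/365 = €1,666.5945
Silverside Township, December 16 – December 31, 1995: 16 days → €83,000 × 2.25% × 16/365 = €81.8630
Total = €1,748.4575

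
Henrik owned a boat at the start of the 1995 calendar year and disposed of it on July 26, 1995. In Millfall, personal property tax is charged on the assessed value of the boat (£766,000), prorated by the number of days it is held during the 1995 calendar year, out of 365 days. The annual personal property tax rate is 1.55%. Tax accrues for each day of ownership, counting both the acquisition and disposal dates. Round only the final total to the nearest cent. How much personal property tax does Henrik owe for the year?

£6,733.45

Days held (January 1 – July 26, 1995): 207 out of 365
Tax = £766,000 × 1.55% × 207/365 = £6,733.4548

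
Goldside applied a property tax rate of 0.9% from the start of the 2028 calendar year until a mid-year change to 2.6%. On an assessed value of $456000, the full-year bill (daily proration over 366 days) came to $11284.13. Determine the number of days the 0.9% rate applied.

27 days

Let d = days at the first rate; then 366 − d days at the second rate.
$456000 × [0.9%·d + 2.6%·(366−d)] / 366 = $11284.13
Solving gives d = 27, so the new rate took effect on 28 January 2028.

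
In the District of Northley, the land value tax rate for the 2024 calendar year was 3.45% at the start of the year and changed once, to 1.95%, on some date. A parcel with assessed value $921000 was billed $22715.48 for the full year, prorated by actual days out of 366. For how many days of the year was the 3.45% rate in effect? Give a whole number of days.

Let d = days at the first rate; then 366 − d days at the second rate.
$921000 × [3.45%·d + 1.95%·(366−d)] / 366 = $22715.48
Solving gives d = 126, so the new rate took effect on 6 May 2024.

126 days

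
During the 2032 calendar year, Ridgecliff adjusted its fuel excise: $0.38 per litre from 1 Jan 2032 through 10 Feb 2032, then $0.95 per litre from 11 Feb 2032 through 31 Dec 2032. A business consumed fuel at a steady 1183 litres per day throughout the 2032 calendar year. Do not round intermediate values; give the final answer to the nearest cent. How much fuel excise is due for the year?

$383682.39

1 Jan – 10 Feb 2032: 41 days × 1183 litres/day = 48,503 litres at $0.38/litre → $18431.14
11 Feb – 31 Dec 2032: 325 days × 1183 litres/day = 384,475 litres at $0.95/litre → $365251.25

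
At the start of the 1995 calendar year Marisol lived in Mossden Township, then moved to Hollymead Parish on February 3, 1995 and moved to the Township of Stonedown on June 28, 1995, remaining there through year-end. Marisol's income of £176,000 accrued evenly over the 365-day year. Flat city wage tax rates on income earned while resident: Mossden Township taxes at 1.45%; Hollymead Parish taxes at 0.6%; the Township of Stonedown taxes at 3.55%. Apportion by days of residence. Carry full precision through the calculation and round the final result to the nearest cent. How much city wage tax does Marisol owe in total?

Mossden Township, January 1 – February 2, 1995: 33 days → £176,000 × 1.45% × 33/365 = £230.7288
Hollymead Parish, February 3 – June 27, 1995: 145 days → £176,000 × 0.6% × 145/365 = £419.5068
The Township of Stonedown, June 28 – December 31, 1995: 187 days → £176,000 × 3.55% × 187/365 = £3,201.0301
Total = £3,851.2658

£3,851.27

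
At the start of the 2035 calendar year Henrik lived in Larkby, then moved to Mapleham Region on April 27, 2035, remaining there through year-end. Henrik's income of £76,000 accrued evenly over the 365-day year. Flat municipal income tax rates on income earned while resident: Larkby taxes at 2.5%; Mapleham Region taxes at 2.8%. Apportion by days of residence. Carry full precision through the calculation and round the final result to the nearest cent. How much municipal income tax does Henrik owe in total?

£2,055.54

Larkby, January 1 – April 26, 2035: 116 days → £76,000 × 2.5% × 116/365 = £603.8356
Mapleham Region, April 27 – December 31, 2035: 249 days → £76,000 × 2.8% × 249/365 = £1,451.7041
Total = £2,055.5397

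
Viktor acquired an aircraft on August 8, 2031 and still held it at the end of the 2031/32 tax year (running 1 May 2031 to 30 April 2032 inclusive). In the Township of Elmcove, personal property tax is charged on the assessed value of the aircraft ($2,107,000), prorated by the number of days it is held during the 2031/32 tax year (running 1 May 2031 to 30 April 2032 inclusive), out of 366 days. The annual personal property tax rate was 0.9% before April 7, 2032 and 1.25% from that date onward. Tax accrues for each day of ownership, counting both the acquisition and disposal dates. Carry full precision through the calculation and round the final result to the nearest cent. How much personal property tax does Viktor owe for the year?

$14,317.24

August 8, 2031 – April 6, 2032: 243 days at 0.9% → $2,107,000 × 0.9% × 243/366 = $12,590.1885
April 7 – April 30, 2032: 24 days at 1.25% → $2,107,000 × 1.25% × 24/366 = $1,727.0492
Total = $14,317.2377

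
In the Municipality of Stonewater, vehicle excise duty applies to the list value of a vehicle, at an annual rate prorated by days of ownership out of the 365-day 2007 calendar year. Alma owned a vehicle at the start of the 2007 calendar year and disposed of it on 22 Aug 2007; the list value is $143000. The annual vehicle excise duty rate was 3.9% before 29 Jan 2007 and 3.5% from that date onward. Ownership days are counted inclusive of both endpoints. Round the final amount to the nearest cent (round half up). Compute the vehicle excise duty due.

1 Jan – 28 Jan 2007: 28 days at 3.9% → $143000 × 3.9% × 28/365 = $427.8247
29 Jan – 22 Aug 2007: 206 days at 3.5% → $143000 × 3.5% × 206/365 = $2824.7397
Total = $3252.5644

$3252.56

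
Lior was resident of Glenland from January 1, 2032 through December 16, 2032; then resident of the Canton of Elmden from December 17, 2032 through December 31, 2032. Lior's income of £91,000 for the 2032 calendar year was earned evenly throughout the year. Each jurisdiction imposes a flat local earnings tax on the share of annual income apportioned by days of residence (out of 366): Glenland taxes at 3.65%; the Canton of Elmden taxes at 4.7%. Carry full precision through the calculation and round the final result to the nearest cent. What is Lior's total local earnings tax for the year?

£3,360.66

Glenland, January 1 – December 16, 2032: 351 days → £91,000 × 3.65% × 351/366 = £3,185.3730
The Canton of Elmden, December 17 – December 31, 2032: 15 days → £91,000 × 4.7% × 15/366 = £175.2869
Total = £3,360.6598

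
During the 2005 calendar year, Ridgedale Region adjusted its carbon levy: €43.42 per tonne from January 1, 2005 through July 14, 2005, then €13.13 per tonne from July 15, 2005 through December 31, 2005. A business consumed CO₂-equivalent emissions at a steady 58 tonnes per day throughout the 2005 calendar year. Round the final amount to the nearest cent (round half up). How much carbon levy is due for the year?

January 1 – July 14, 2005: 195 days × 58 tonnes/day = 11,310 tonnes at €43.42/tonne → €491,080.20
July 15 – December 31, 2005: 170 days × 58 tonnes/day = 9,860 tonnes at €13.13/tonne → €129,461.80

€620,542.00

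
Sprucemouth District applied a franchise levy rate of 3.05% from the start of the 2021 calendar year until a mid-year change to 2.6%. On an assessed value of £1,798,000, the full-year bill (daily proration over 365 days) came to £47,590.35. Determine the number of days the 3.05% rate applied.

38 days

Let d = days at the first rate; then 365 − d days at the second rate.
£1,798,000 × [3.05%·d + 2.6%·(365−d)] / 365 = £47,590.35
Solving gives d = 38, so the new rate took effect on 8 Feb 2021.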